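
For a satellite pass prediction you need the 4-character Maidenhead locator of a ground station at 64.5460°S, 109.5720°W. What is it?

Offset from 180°W / 90°S: lon 70.43°, lat 25.45°.
Field: lon ⌊70.43/20⌋ = 3 → D; lat ⌊25.45/10⌋ = 2 → C.
Square: lon ⌊10.43/2⌋ = 5; lat ⌊5.45/1⌋ = 5.

DC55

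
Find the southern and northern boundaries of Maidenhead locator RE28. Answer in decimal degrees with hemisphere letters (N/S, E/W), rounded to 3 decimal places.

42.000° S, 41.000° S

Field R=17, E=4: +17·20° lon, +4·10° lat → SW at lon 160°, lat -50°.
Square 2, 8: +2·2° lon, +8·1° lat → SW at lon 164°, lat -42°.
Cell spans 2° lon × 1° lat.
south 42.000° S, north 41.000° S.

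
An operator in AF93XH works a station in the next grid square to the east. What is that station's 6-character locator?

BF03ah

Longitude subsquare x = 23; +1 → 24, wraps to 0 = a, carry into square.
Longitude square 9; +1 → 10, wraps to 0, carry into field.
Longitude field A = 0; +1 → 1 = B.
The latitude characters are unchanged.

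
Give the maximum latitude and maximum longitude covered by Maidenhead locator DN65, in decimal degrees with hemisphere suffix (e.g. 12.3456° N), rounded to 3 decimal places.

46.000° N, 106.000° W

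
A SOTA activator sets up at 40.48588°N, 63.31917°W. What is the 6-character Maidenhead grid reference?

FN80il

Offset from 180°W / 90°S: lon 116.6808°, lat 130.4859°.
Field: 116.6808/20 → 5 → F, 130.4859/10 → 13 → N; chars FN.
Square: 16.6808/2 → 8, 0.4859/1 → 0; chars 80.
Subsquare: 0.6808/0.0833333 → 8 → i, 0.4859/0.0416667 → 11 → l; chars il.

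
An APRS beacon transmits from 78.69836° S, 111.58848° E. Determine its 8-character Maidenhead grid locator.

OB51th02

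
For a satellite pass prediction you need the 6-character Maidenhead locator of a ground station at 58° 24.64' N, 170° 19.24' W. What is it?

Add 180° to longitude and 90° to latitude: 9.6793, 148.4107.
Field: lon ⌊9.6793/20⌋ = 0 → A; lat ⌊148.4107/10⌋ = 14 → O.
Square: lon ⌊9.6793/2⌋ = 4; lat ⌊8.4107/1⌋ = 8.
Subsquare: lon ⌊1.6793/0.0833333⌋ = 20 → u; lat ⌊0.4107/0.0416667⌋ = 9 → j.

AO48uj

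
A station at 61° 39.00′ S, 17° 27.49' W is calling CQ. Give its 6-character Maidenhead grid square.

Add 180° to longitude and 90° to latitude: 162.5418, 28.3500.
Field (20°×10°, letters A–R): lon ⌊162.5418/20⌋ = 8 → I; lat ⌊28.3500/10⌋ = 2 → C.
Square (2°×1°, digits 0–9): lon ⌊2.5418/2⌋ = 1; lat ⌊8.3500/1⌋ = 8.
Subsquare (5′×2.5′, letters a–x): lon ⌊0.5418/0.0833333⌋ = 6 → g; lat ⌊0.3500/0.0416667⌋ = 8 → i.

IC18gi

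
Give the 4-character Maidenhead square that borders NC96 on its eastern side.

Longitude square 9; +1 → 10, wraps to 0, carry into field.
Longitude field N = 13; +1 → 14 = O.
The latitude characters are unchanged.

OC06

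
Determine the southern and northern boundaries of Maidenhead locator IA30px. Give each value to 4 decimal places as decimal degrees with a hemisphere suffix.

Field I=8, A=0: +8·20° lon, +0·10° lat → SW at lon -20°, lat -90°.
Square 3, 0: +3·2° lon, +0·1° lat → SW at lon -14°, lat -90°.
Subsquare p=15, x=23: +15·0.0833333° lon, +23·0.0416667° lat → SW at lon -12.75°, lat -89.0417°.
Cell spans 0.0833333° lon × 0.0416667° lat.
south 89.0417° S, north 89.0000° S.

89.0417° S, 89.0000° S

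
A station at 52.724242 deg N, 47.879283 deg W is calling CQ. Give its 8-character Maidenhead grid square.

GO62br43

Shift to the Maidenhead origin (180°W, 90°S): lon 132.12072, lat 142.72424.
Field: 132.12072/20 → 6 → G, 142.72424/10 → 14 → O; chars GO.
Square: 12.12072/2 → 6, 2.72424/1 → 2; chars 62.
Subsquare: 0.12072/0.0833333 → 1 → b, 0.72424/0.0416667 → 17 → r; chars br.
Extended square: 0.03738/0.00833333 → 4, 0.01591/0.00416667 → 3; chars 43.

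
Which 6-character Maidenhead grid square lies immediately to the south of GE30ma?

GD39mx

Latitude subsquare a = 0; −1 → -1, wraps to 23 = x, carry into square.
Latitude square 0; −1 → -1, wraps to 9, carry into field.
Latitude field E = 4; −1 → 3 = D.
The longitude characters are unchanged.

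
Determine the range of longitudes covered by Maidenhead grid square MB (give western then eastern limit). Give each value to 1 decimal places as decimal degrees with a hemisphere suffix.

60.0° E, 80.0° E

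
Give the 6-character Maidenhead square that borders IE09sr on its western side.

IE09rr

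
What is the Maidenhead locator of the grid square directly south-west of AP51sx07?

AP51rx96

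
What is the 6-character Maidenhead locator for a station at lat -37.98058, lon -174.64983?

AF22qa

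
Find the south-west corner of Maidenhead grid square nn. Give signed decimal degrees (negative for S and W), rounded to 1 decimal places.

40.0, 80.0

Field N=13, N=13: +13·20° lon, +13·10° lat → SW at lon 80°, lat 40°.
latitude 40.0, longitude 80.0.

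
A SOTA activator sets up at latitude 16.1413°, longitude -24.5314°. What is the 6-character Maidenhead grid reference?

HK76rd

Offset from 180°W / 90°S: lon 155.4686°, lat 106.1413°.
Field: lon ⌊155.4686/20⌋ = 7 → H; lat ⌊106.1413/10⌋ = 10 → K.
Square: lon ⌊15.4686/2⌋ = 7; lat ⌊6.1413/1⌋ = 6.
Subsquare: lon ⌊1.4686/0.0833333⌋ = 17 → r; lat ⌊0.1413/0.0416667⌋ = 3 → d.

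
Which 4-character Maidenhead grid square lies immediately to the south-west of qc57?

QC46

Longitude square 5; −1 → 4.
Latitude square 7; −1 → 6.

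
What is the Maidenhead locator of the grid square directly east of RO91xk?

AO01ak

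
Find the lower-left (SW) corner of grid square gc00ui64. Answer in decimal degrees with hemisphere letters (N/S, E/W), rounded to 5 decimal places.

69.65000° S, 58.28333° W

Field G=6, C=2: +6·20° lon, +2·10° lat → SW at lon -60°, lat -70°.
Square 0, 0: +0·2° lon, +0·1° lat → SW at lon -60°, lat -70°.
Subsquare u=20, i=8: +20·0.0833333° lon, +8·0.0416667° lat → SW at lon -58.3333°, lat -69.6667°.
Extended square 6, 4: +6·0.00833333° lon, +4·0.00416667° lat → SW at lon -58.2833°, lat -69.65°.
latitude 69.65000° S, longitude 58.28333° W.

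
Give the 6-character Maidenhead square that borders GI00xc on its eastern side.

Longitude subsquare x = 23; +1 → 24, wraps to 0 = a, carry into square.
Longitude square 0; +1 → 1.
The latitude characters are unchanged.

GI10ac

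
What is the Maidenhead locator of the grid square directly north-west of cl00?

BL91

Longitude square 0; −1 → -1, wraps to 9, carry into field.
Longitude field C = 2; −1 → 1 = B.
Latitude square 0; +1 → 1.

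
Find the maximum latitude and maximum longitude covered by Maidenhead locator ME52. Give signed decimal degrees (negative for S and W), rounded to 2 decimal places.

Field M=12, E=4: +12·20° lon, +4·10° lat → SW at lon 60°, lat -50°.
Square 5, 2: +5·2° lon, +2·1° lat → SW at lon 70°, lat -48°.
Cell spans 2° lon × 1° lat. NE corner is SW corner plus one full cell.
latitude -47.00, longitude 72.00.

-47.00, 72.00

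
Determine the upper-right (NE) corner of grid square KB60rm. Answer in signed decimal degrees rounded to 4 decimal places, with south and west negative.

-79.4583, 33.5000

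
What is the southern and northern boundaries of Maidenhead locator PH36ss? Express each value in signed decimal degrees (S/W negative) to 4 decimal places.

-13.2500, -13.2083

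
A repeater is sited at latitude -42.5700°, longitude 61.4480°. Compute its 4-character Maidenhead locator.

ME07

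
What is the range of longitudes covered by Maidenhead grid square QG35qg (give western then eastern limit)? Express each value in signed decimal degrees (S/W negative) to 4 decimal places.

Field Q=16, G=6: +16·20° lon, +6·10° lat → SW at lon 140°, lat -30°.
Square 3, 5: +3·2° lon, +5·1° lat → SW at lon 146°, lat -25°.
Subsquare q=16, g=6: +16·0.0833333° lon, +6·0.0416667° lat → SW at lon 147.333°, lat -24.75°.
Cell spans 0.0833333° lon × 0.0416667° lat.
west 147.3333, east 147.4167.

147.3333, 147.4167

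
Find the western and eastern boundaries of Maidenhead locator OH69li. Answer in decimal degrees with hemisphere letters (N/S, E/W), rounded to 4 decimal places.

Field O=14, H=7: +14·20° lon, +7·10° lat → SW at lon 100°, lat -20°.
Square 6, 9: +6·2° lon, +9·1° lat → SW at lon 112°, lat -11°.
Subsquare l=11, i=8: +11·0.0833333° lon, +8·0.0416667° lat → SW at lon 112.917°, lat -10.6667°.
Cell spans 0.0833333° lon × 0.0416667° lat.
west 112.9167° E, east 113.0000° E.

112.9167° E, 113.0000° E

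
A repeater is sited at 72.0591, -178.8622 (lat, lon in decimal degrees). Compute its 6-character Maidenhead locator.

Add 180° to longitude and 90° to latitude: 1.1378, 162.0591.
Field (20°×10°, letters A–R): lon ⌊1.1378/20⌋ = 0 → A; lat ⌊162.0591/10⌋ = 16 → Q.
Square (2°×1°, digits 0–9): lon ⌊1.1378/2⌋ = 0; lat ⌊2.0591/1⌋ = 2.
Subsquare (5′×2.5′, letters a–x): lon ⌊1.1378/0.0833333⌋ = 13 → n; lat ⌊0.0591/0.0416667⌋ = 1 → b.

AQ02nb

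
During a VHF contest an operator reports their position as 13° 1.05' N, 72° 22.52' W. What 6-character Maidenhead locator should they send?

Shift to the Maidenhead origin (180°W, 90°S): lon 107.6247, lat 103.0175.
Field: 107.6247/20 → 5 → F, 103.0175/10 → 10 → K; chars FK.
Square: 7.6247/2 → 3, 3.0175/1 → 3; chars 33.
Subsquare: 1.6247/0.0833333 → 19 → t, 0.0175/0.0416667 → 0 → a; chars ta.

FK33ta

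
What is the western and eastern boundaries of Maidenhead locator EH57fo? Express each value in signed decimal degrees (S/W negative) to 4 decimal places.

-89.5833, -89.5000

Field E=4, H=7: +4·20° lon, +7·10° lat → SW at lon -100°, lat -20°.
Square 5, 7: +5·2° lon, +7·1° lat → SW at lon -90°, lat -13°.
Subsquare f=5, o=14: +5·0.0833333° lon, +14·0.0416667° lat → SW at lon -89.5833°, lat -12.4167°.
Cell spans 0.0833333° lon × 0.0416667° lat.
west -89.5833, east -89.5000.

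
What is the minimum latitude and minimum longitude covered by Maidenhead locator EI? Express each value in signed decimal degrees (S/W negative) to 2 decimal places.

-10.00, -100.00

Field E=4, I=8: +4·20° lon, +8·10° lat → SW at lon -100°, lat -10°.
latitude -10.00, longitude -100.00.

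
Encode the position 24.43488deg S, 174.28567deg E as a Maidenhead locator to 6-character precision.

Add 180° to longitude and 90° to latitude: 354.2857, 65.5651.
Field: lon ⌊354.2857/20⌋ = 17 → R; lat ⌊65.5651/10⌋ = 6 → G.
Square: lon ⌊14.2857/2⌋ = 7; lat ⌊5.5651/1⌋ = 5.
Subsquare: lon ⌊0.2857/0.0833333⌋ = 3 → d; lat ⌊0.5651/0.0416667⌋ = 13 → n.

RG75dn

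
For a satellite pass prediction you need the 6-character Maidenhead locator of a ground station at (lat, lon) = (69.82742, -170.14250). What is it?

Offset from 180°W / 90°S: lon 9.8575°, lat 159.8274°.
Field (20°×10°, letters A–R): 9.8575/20 → 0 → A, 159.8274/10 → 15 → P; chars AP.
Square (2°×1°, digits 0–9): 9.8575/2 → 4, 9.8274/1 → 9; chars 49.
Subsquare (5′×2.5′, letters a–x): 1.8575/0.0833333 → 22 → w, 0.8274/0.0416667 → 19 → t; chars wt.

AP49wt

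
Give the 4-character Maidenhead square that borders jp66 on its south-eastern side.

Longitude square 6; +1 → 7.
Latitude square 6; −1 → 5.

JP75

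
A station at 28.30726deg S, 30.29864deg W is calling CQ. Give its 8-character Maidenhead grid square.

Offset from 180°W / 90°S: lon 149.70136°, lat 61.69274°.
Field (20°×10°, letters A–R): 149.70136/20 → 7 → H, 61.69274/10 → 6 → G; chars HG.
Square (2°×1°, digits 0–9): 9.70136/2 → 4, 1.69274/1 → 1; chars 41.
Subsquare (5′×2.5′, letters a–x): 1.70136/0.0833333 → 20 → u, 0.69274/0.0416667 → 16 → q; chars uq.
Extended square (30″×15″, digits 0–9): 0.03469/0.00833333 → 4, 0.02607/0.00416667 → 6; chars 46.

HG41uq46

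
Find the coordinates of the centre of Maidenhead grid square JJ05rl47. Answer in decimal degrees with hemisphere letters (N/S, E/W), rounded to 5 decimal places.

Field J=9, J=9: +9·20° lon, +9·10° lat → SW at lon 0°, lat 0°.
Square 0, 5: +0·2° lon, +5·1° lat → SW at lon 0°, lat 5°.
Subsquare r=17, l=11: +17·0.0833333° lon, +11·0.0416667° lat → SW at lon 1.41667°, lat 5.45833°.
Extended square 4, 7: +4·0.00833333° lon, +7·0.00416667° lat → SW at lon 1.45°, lat 5.4875°.
Cell spans 0.00833333° lon × 0.00416667° lat. Centre is SW corner plus half of each.
latitude 5.48958° N, longitude 1.45417° E.

5.48958° N, 1.45417° E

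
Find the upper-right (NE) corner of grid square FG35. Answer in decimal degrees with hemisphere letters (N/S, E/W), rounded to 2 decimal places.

Field F=5, G=6: +5·20° lon, +6·10° lat → SW at lon -80°, lat -30°.
Square 3, 5: +3·2° lon, +5·1° lat → SW at lon -74°, lat -25°.
Cell spans 2° lon × 1° lat. NE corner is SW corner plus one full cell.
latitude 24.00° S, longitude 72.00° W.

24.00° S, 72.00° W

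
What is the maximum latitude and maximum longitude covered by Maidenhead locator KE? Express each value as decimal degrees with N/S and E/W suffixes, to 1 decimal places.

40.0° S, 40.0° E

Field K=10, E=4: +10·20° lon, +4·10° lat → SW at lon 20°, lat -50°.
Cell spans 20° lon × 10° lat. NE corner is SW corner plus one full cell.
latitude 40.0° S, longitude 40.0° E.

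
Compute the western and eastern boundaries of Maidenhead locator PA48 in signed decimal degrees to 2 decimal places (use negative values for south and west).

Field P=15, A=0: +15·20° lon, +0·10° lat → SW at lon 120°, lat -90°.
Square 4, 8: +4·2° lon, +8·1° lat → SW at lon 128°, lat -82°.
Cell spans 2° lon × 1° lat.
west 128.00, east 130.00.

128.00, 130.00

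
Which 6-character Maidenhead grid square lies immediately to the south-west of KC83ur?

Longitude subsquare u = 20; −1 → 19 = t.
Latitude subsquare r = 17; −1 → 16 = q.

KC83tq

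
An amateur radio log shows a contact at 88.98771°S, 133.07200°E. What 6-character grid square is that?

PA61ma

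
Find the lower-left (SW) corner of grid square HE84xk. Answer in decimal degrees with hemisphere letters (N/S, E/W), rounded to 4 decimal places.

Field H=7, E=4: +7·20° lon, +4·10° lat → SW at lon -40°, lat -50°.
Square 8, 4: +8·2° lon, +4·1° lat → SW at lon -24°, lat -46°.
Subsquare x=23, k=10: +23·0.0833333° lon, +10·0.0416667° lat → SW at lon -22.0833°, lat -45.5833°.
latitude 45.5833° S, longitude 22.0833° W.

45.5833° S, 22.0833° W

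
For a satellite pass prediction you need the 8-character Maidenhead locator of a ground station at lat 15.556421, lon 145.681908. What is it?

QK25un13

Add 180° to longitude and 90° to latitude: 325.68191, 105.55642.
Field: 325.68191/20 → 16 → Q, 105.55642/10 → 10 → K; chars QK.
Square: 5.68191/2 → 2, 5.55642/1 → 5; chars 25.
Subsquare: 1.68191/0.0833333 → 20 → u, 0.55642/0.0416667 → 13 → n; chars un.
Extended square: 0.01524/0.00833333 → 1, 0.01475/0.00416667 → 3; chars 13.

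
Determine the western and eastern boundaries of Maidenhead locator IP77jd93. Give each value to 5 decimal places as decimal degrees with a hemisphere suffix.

5.17500° W, 5.16667° W

Field I=8, P=15: +8·20° lon, +15·10° lat → SW at lon -20°, lat 60°.
Square 7, 7: +7·2° lon, +7·1° lat → SW at lon -6°, lat 67°.
Subsquare j=9, d=3: +9·0.0833333° lon, +3·0.0416667° lat → SW at lon -5.25°, lat 67.125°.
Extended square 9, 3: +9·0.00833333° lon, +3·0.00416667° lat → SW at lon -5.175°, lat 67.1375°.
Cell spans 0.00833333° lon × 0.00416667° lat.
west 5.17500° W, east 5.16667° W.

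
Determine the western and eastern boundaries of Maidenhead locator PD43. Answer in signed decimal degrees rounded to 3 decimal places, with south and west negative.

Field P=15, D=3: +15·20° lon, +3·10° lat → SW at lon 120°, lat -60°.
Square 4, 3: +4·2° lon, +3·1° lat → SW at lon 128°, lat -57°.
Cell spans 2° lon × 1° lat.
west 128.000, east 130.000.

128.000, 130.000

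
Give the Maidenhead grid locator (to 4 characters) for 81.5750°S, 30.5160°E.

Offset from 180°W / 90°S: lon 210.52°, lat 8.42°.
Field (20°×10°, letters A–R): lon ⌊210.52/20⌋ = 10 → K; lat ⌊8.42/10⌋ = 0 → A.
Square (2°×1°, digits 0–9): lon ⌊10.52/2⌋ = 5; lat ⌊8.42/1⌋ = 8.

KA58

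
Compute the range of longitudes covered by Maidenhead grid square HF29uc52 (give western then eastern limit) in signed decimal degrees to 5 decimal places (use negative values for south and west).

Field H=7, F=5: +7·20° lon, +5·10° lat → SW at lon -40°, lat -40°.
Square 2, 9: +2·2° lon, +9·1° lat → SW at lon -36°, lat -31°.
Subsquare u=20, c=2: +20·0.0833333° lon, +2·0.0416667° lat → SW at lon -34.3333°, lat -30.9167°.
Extended square 5, 2: +5·0.00833333° lon, +2·0.00416667° lat → SW at lon -34.2917°, lat -30.9083°.
Cell spans 0.00833333° lon × 0.00416667° lat.
west -34.29167, east -34.28333.

-34.29167, -34.28333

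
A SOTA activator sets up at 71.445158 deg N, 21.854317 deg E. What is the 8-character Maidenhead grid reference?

Offset from 180°W / 90°S: lon 201.85432°, lat 161.44516°.
Field: lon ⌊201.85432/20⌋ = 10 → K; lat ⌊161.44516/10⌋ = 16 → Q.
Square: lon ⌊1.85432/2⌋ = 0; lat ⌊1.44516/1⌋ = 1.
Subsquare: lon ⌊1.85432/0.0833333⌋ = 22 → w; lat ⌊0.44516/0.0416667⌋ = 10 → k.
Extended square: lon ⌊0.02098/0.00833333⌋ = 2; lat ⌊0.02849/0.00416667⌋ = 6.

KQ01wk26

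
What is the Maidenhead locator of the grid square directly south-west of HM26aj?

HM16xi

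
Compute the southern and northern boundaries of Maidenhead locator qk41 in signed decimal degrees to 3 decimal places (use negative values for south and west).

Field Q=16, K=10: +16·20° lon, +10·10° lat → SW at lon 140°, lat 10°.
Square 4, 1: +4·2° lon, +1·1° lat → SW at lon 148°, lat 11°.
Cell spans 2° lon × 1° lat.
south 11.000, north 12.000.

11.000, 12.000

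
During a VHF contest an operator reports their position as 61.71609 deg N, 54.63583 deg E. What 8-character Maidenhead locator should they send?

LP71hr61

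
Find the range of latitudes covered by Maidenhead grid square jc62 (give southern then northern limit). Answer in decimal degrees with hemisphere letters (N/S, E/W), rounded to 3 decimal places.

68.000° S, 67.000° S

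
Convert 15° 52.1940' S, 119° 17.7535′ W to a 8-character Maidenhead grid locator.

Offset from 180°W / 90°S: lon 60.70411°, lat 74.13010°.
Field: 60.70411/20 → 3 → D, 74.13010/10 → 7 → H; chars DH.
Square: 0.70411/2 → 0, 4.13010/1 → 4; chars 04.
Subsquare: 0.70411/0.0833333 → 8 → i, 0.13010/0.0416667 → 3 → d; chars id.
Extended square: 0.03744/0.00833333 → 4, 0.00510/0.00416667 → 1; chars 41.

DH04id41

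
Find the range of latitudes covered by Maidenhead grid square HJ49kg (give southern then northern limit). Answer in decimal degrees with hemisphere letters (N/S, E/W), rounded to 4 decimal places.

Field H=7, J=9: +7·20° lon, +9·10° lat → SW at lon -40°, lat 0°.
Square 4, 9: +4·2° lon, +9·1° lat → SW at lon -32°, lat 9°.
Subsquare k=10, g=6: +10·0.0833333° lon, +6·0.0416667° lat → SW at lon -31.1667°, lat 9.25°.
Cell spans 0.0833333° lon × 0.0416667° lat.
south 9.2500° N, north 9.2917° N.

9.2500° N, 9.2917° N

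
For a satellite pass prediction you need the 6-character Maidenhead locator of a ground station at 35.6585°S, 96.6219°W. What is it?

EF14qi

Add 180° to longitude and 90° to latitude: 83.3781, 54.3415.
Field: 83.3781/20 → 4 → E, 54.3415/10 → 5 → F; chars EF.
Square: 3.3781/2 → 1, 4.3415/1 → 4; chars 14.
Subsquare: 1.3781/0.0833333 → 16 → q, 0.3415/0.0416667 → 8 → i; chars qi.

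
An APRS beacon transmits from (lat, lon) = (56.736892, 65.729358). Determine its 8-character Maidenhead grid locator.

MO26ur76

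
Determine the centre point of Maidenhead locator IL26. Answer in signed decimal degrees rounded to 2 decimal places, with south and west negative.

26.50, -15.00

Field I=8, L=11: +8·20° lon, +11·10° lat → SW at lon -20°, lat 20°.
Square 2, 6: +2·2° lon, +6·1° lat → SW at lon -16°, lat 26°.
Cell spans 2° lon × 1° lat. Centre is SW corner plus half of each.
latitude 26.50, longitude -15.00.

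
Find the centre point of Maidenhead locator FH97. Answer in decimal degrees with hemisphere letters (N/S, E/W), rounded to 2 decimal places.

12.50° S, 61.00° W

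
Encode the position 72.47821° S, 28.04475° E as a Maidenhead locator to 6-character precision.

KB47am

Offset from 180°W / 90°S: lon 208.0447°, lat 17.5218°.
Field: lon ⌊208.0447/20⌋ = 10 → K; lat ⌊17.5218/10⌋ = 1 → B.
Square: lon ⌊8.0447/2⌋ = 4; lat ⌊7.5218/1⌋ = 7.
Subsquare: lon ⌊0.0447/0.0833333⌋ = 0 → a; lat ⌊0.5218/0.0416667⌋ = 12 → m.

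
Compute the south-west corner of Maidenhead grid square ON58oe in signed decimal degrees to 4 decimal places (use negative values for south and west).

48.1667, 111.1667

Field O=14, N=13: +14·20° lon, +13·10° lat → SW at lon 100°, lat 40°.
Square 5, 8: +5·2° lon, +8·1° lat → SW at lon 110°, lat 48°.
Subsquare o=14, e=4: +14·0.0833333° lon, +4·0.0416667° lat → SW at lon 111.167°, lat 48.1667°.
latitude 48.1667, longitude 111.1667.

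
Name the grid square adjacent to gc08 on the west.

Longitude square 0; −1 → -1, wraps to 9, carry into field.
Longitude field G = 6; −1 → 5 = F.
The latitude characters are unchanged.

FC98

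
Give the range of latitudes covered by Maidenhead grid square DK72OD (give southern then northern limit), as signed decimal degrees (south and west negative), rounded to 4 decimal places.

12.1250, 12.1667

Field D=3, K=10: +3·20° lon, +10·10° lat → SW at lon -120°, lat 10°.
Square 7, 2: +7·2° lon, +2·1° lat → SW at lon -106°, lat 12°.
Subsquare o=14, d=3: +14·0.0833333° lon, +3·0.0416667° lat → SW at lon -104.833°, lat 12.125°.
Cell spans 0.0833333° lon × 0.0416667° lat.
south 12.1250, north 12.1667.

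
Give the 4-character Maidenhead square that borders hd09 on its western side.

GD99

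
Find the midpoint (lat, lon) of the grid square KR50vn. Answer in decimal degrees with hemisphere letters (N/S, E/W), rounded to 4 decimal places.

80.5625° N, 31.7917° E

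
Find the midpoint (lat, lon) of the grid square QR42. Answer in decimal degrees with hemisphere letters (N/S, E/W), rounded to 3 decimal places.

82.500° N, 149.000° E

Field Q=16, R=17: +16·20° lon, +17·10° lat → SW at lon 140°, lat 80°.
Square 4, 2: +4·2° lon, +2·1° lat → SW at lon 148°, lat 82°.
Cell spans 2° lon × 1° lat. Centre is SW corner plus half of each.
latitude 82.500° N, longitude 149.000° E.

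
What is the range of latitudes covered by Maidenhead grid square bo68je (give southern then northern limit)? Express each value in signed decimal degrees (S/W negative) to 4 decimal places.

58.1667, 58.2083

Field B=1, O=14: +1·20° lon, +14·10° lat → SW at lon -160°, lat 50°.
Square 6, 8: +6·2° lon, +8·1° lat → SW at lon -148°, lat 58°.
Subsquare j=9, e=4: +9·0.0833333° lon, +4·0.0416667° lat → SW at lon -147.25°, lat 58.1667°.
Cell spans 0.0833333° lon × 0.0416667° lat.
south 58.1667, north 58.2083.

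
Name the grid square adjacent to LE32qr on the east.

Longitude subsquare q = 16; +1 → 17 = r.
The latitude characters are unchanged.

LE32rr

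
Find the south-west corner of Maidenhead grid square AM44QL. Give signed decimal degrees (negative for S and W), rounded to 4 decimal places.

34.4583, -170.6667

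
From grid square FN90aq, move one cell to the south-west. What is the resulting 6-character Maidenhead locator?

Longitude subsquare a = 0; −1 → -1, wraps to 23 = x, carry into square.
Longitude square 9; −1 → 8.
Latitude subsquare q = 16; −1 → 15 = p.

FN80xp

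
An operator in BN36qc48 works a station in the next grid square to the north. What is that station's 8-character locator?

BN36qc49

Latitude extended square 8; +1 → 9.
The longitude characters are unchanged.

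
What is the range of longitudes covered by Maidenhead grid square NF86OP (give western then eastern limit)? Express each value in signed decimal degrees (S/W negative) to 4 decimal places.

97.1667, 97.2500

Field N=13, F=5: +13·20° lon, +5·10° lat → SW at lon 80°, lat -40°.
Square 8, 6: +8·2° lon, +6·1° lat → SW at lon 96°, lat -34°.
Subsquare o=14, p=15: +14·0.0833333° lon, +15·0.0416667° lat → SW at lon 97.1667°, lat -33.375°.
Cell spans 0.0833333° lon × 0.0416667° lat.
west 97.1667, east 97.2500.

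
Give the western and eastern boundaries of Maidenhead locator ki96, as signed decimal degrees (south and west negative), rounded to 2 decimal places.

Field K=10, I=8: +10·20° lon, +8·10° lat → SW at lon 20°, lat -10°.
Square 9, 6: +9·2° lon, +6·1° lat → SW at lon 38°, lat -4°.
Cell spans 2° lon × 1° lat.
west 38.00, east 40.00.

38.00, 40.00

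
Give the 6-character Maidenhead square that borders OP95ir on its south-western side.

Longitude subsquare i = 8; −1 → 7 = h.
Latitude subsquare r = 17; −1 → 16 = q.

OP95hq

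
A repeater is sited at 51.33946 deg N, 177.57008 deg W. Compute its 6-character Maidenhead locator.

AO11fi

Add 180° to longitude and 90° to latitude: 2.4299, 141.3395.
Field: lon ⌊2.4299/20⌋ = 0 → A; lat ⌊141.3395/10⌋ = 14 → O.
Square: lon ⌊2.4299/2⌋ = 1; lat ⌊1.3395/1⌋ = 1.
Subsquare: lon ⌊0.4299/0.0833333⌋ = 5 → f; lat ⌊0.3395/0.0416667⌋ = 8 → i.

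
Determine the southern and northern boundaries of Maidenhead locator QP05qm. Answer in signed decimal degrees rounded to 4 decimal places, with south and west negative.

65.5000, 65.5417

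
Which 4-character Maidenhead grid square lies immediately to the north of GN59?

Latitude square 9; +1 → 10, wraps to 0, carry into field.
Latitude field N = 13; +1 → 14 = O.
The longitude characters are unchanged.

GO50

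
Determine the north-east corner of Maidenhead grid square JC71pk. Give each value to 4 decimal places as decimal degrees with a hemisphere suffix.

68.5417° S, 15.3333° E

Field J=9, C=2: +9·20° lon, +2·10° lat → SW at lon 0°, lat -70°.
Square 7, 1: +7·2° lon, +1·1° lat → SW at lon 14°, lat -69°.
Subsquare p=15, k=10: +15·0.0833333° lon, +10·0.0416667° lat → SW at lon 15.25°, lat -68.5833°.
Cell spans 0.0833333° lon × 0.0416667° lat. NE corner is SW corner plus one full cell.
latitude 68.5417° S, longitude 15.3333° E.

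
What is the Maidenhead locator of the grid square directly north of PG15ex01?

PG15ex02

Latitude extended square 1; +1 → 2.
The longitude characters are unchanged.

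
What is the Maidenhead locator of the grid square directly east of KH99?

Longitude square 9; +1 → 10, wraps to 0, carry into field.
Longitude field K = 10; +1 → 11 = L.
The latitude characters are unchanged.

LH09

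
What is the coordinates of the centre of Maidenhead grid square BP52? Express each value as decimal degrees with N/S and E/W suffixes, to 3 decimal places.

62.500° N, 149.000° W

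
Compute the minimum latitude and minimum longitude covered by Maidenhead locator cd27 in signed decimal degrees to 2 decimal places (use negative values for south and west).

Field C=2, D=3: +2·20° lon, +3·10° lat → SW at lon -140°, lat -60°.
Square 2, 7: +2·2° lon, +7·1° lat → SW at lon -136°, lat -53°.
latitude -53.00, longitude -136.00.

-53.00, -136.00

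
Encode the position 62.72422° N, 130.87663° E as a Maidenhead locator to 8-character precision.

Shift to the Maidenhead origin (180°W, 90°S): lon 310.87663, lat 152.72422.
Field (20°×10°, letters A–R): 310.87663/20 → 15 → P, 152.72422/10 → 15 → P; chars PP.
Square (2°×1°, digits 0–9): 10.87663/2 → 5, 2.72422/1 → 2; chars 52.
Subsquare (5′×2.5′, letters a–x): 0.87663/0.0833333 → 10 → k, 0.72422/0.0416667 → 17 → r; chars kr.
Extended square (30″×15″, digits 0–9): 0.04330/0.00833333 → 5, 0.01589/0.00416667 → 3; chars 53.

PP52kr53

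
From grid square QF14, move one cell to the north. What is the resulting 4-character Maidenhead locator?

Latitude square 4; +1 → 5.
The longitude characters are unchanged.

QF15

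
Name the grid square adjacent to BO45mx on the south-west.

BO45lw

Longitude subsquare m = 12; −1 → 11 = l.
Latitude subsquare x = 23; −1 → 22 = w.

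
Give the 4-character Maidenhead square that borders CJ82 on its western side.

CJ72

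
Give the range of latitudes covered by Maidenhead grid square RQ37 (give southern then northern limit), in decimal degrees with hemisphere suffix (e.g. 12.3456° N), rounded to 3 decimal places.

77.000° N, 78.000° N

Field R=17, Q=16: +17·20° lon, +16·10° lat → SW at lon 160°, lat 70°.
Square 3, 7: +3·2° lon, +7·1° lat → SW at lon 166°, lat 77°.
Cell spans 2° lon × 1° lat.
south 77.000° N, north 78.000° N.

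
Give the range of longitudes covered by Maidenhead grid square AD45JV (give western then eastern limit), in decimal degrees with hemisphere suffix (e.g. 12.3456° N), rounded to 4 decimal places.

171.2500° W, 171.1667° W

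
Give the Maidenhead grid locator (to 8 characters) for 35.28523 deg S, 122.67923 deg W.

Add 180° to longitude and 90° to latitude: 57.32077, 54.71477.
Field: 57.32077/20 → 2 → C, 54.71477/10 → 5 → F; chars CF.
Square: 17.32077/2 → 8, 4.71477/1 → 4; chars 84.
Subsquare: 1.32077/0.0833333 → 15 → p, 0.71477/0.0416667 → 17 → r; chars pr.
Extended square: 0.07077/0.00833333 → 8, 0.00644/0.00416667 → 1; chars 81.

CF84pr81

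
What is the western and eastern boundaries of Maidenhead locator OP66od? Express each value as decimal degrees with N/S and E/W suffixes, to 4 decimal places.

Field O=14, P=15: +14·20° lon, +15·10° lat → SW at lon 100°, lat 60°.
Square 6, 6: +6·2° lon, +6·1° lat → SW at lon 112°, lat 66°.
Subsquare o=14, d=3: +14·0.0833333° lon, +3·0.0416667° lat → SW at lon 113.167°, lat 66.125°.
Cell spans 0.0833333° lon × 0.0416667° lat.
west 113.1667° E, east 113.2500° E.

113.1667° E, 113.2500° E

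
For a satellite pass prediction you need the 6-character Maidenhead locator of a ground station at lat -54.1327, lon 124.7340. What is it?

PD25iu

Offset from 180°W / 90°S: lon 304.7340°, lat 35.8673°.
Field: lon ⌊304.7340/20⌋ = 15 → P; lat ⌊35.8673/10⌋ = 3 → D.
Square: lon ⌊4.7340/2⌋ = 2; lat ⌊5.8673/1⌋ = 5.
Subsquare: lon ⌊0.7340/0.0833333⌋ = 8 → i; lat ⌊0.8673/0.0416667⌋ = 20 → u.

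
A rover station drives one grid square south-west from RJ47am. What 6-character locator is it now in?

RJ37xl

Longitude subsquare a = 0; −1 → -1, wraps to 23 = x, carry into square.
Longitude square 4; −1 → 3.
Latitude subsquare m = 12; −1 → 11 = l.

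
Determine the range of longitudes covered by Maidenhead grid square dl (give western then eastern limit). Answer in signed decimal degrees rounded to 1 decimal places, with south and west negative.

Field D=3, L=11: +3·20° lon, +11·10° lat → SW at lon -120°, lat 20°.
Cell spans 20° lon × 10° lat.
west -120.0, east -100.0.

-120.0, -100.0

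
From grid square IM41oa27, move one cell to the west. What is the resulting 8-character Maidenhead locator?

Longitude extended square 2; −1 → 1.
The latitude characters are unchanged.

IM41oa17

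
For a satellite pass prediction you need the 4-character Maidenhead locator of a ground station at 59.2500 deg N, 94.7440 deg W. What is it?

Add 180° to longitude and 90° to latitude: 85.26, 149.25.
Field: lon ⌊85.26/20⌋ = 4 → E; lat ⌊149.25/10⌋ = 14 → O.
Square: lon ⌊5.26/2⌋ = 2; lat ⌊9.25/1⌋ = 9.

EO29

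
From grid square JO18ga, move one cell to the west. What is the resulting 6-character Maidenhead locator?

JO18fa

Longitude subsquare g = 6; −1 → 5 = f.
The latitude characters are unchanged.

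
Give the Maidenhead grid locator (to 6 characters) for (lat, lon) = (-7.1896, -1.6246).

Shift to the Maidenhead origin (180°W, 90°S): lon 178.3754, lat 82.8104.
Field (20°×10°, letters A–R): 178.3754/20 → 8 → I, 82.8104/10 → 8 → I; chars II.
Square (2°×1°, digits 0–9): 18.3754/2 → 9, 2.8104/1 → 2; chars 92.
Subsquare (5′×2.5′, letters a–x): 0.3754/0.0833333 → 4 → e, 0.8104/0.0416667 → 19 → t; chars et.

II92et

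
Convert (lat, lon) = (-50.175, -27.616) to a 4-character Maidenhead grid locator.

Shift to the Maidenhead origin (180°W, 90°S): lon 152.38, lat 39.83.
Field: lon ⌊152.38/20⌋ = 7 → H; lat ⌊39.83/10⌋ = 3 → D.
Square: lon ⌊12.38/2⌋ = 6; lat ⌊9.83/1⌋ = 9.

HD69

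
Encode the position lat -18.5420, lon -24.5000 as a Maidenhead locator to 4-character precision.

HH71

Add 180° to longitude and 90° to latitude: 155.50, 71.46.
Field: 155.50/20 → 7 → H, 71.46/10 → 7 → H; chars HH.
Square: 15.50/2 → 7, 1.46/1 → 1; chars 71.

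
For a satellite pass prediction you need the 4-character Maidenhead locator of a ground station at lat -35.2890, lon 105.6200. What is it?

Shift to the Maidenhead origin (180°W, 90°S): lon 285.62, lat 54.71.
Field: lon ⌊285.62/20⌋ = 14 → O; lat ⌊54.71/10⌋ = 5 → F.
Square: lon ⌊5.62/2⌋ = 2; lat ⌊4.71/1⌋ = 4.

OF24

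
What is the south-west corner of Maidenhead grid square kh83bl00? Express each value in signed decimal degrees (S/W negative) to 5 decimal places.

-16.54167, 36.08333

Field K=10, H=7: +10·20° lon, +7·10° lat → SW at lon 20°, lat -20°.
Square 8, 3: +8·2° lon, +3·1° lat → SW at lon 36°, lat -17°.
Subsquare b=1, l=11: +1·0.0833333° lon, +11·0.0416667° lat → SW at lon 36.0833°, lat -16.5417°.
Extended square 0, 0: +0·0.00833333° lon, +0·0.00416667° lat → SW at lon 36.0833°, lat -16.5417°.
latitude -16.54167, longitude 36.08333.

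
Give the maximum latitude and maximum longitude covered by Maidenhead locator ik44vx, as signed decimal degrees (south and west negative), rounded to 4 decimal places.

15.0000, -10.1667

Field I=8, K=10: +8·20° lon, +10·10° lat → SW at lon -20°, lat 10°.
Square 4, 4: +4·2° lon, +4·1° lat → SW at lon -12°, lat 14°.
Subsquare v=21, x=23: +21·0.0833333° lon, +23·0.0416667° lat → SW at lon -10.25°, lat 14.9583°.
Cell spans 0.0833333° lon × 0.0416667° lat. NE corner is SW corner plus one full cell.
latitude 15.0000, longitude -10.1667.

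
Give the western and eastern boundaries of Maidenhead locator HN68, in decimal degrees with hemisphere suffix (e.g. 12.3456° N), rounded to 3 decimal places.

28.000° W, 26.000° W

Field H=7, N=13: +7·20° lon, +13·10° lat → SW at lon -40°, lat 40°.
Square 6, 8: +6·2° lon, +8·1° lat → SW at lon -28°, lat 48°.
Cell spans 2° lon × 1° lat.
west 28.000° W, east 26.000° W.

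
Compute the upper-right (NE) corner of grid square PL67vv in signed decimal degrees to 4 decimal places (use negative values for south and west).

Field P=15, L=11: +15·20° lon, +11·10° lat → SW at lon 120°, lat 20°.
Square 6, 7: +6·2° lon, +7·1° lat → SW at lon 132°, lat 27°.
Subsquare v=21, v=21: +21·0.0833333° lon, +21·0.0416667° lat → SW at lon 133.75°, lat 27.875°.
Cell spans 0.0833333° lon × 0.0416667° lat. NE corner is SW corner plus one full cell.
latitude 27.9167, longitude 133.8333.

27.9167, 133.8333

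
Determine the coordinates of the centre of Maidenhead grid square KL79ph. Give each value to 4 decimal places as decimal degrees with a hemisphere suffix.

Field K=10, L=11: +10·20° lon, +11·10° lat → SW at lon 20°, lat 20°.
Square 7, 9: +7·2° lon, +9·1° lat → SW at lon 34°, lat 29°.
Subsquare p=15, h=7: +15·0.0833333° lon, +7·0.0416667° lat → SW at lon 35.25°, lat 29.2917°.
Cell spans 0.0833333° lon × 0.0416667° lat. Centre is SW corner plus half of each.
latitude 29.3125° N, longitude 35.2917° E.

29.3125° N, 35.2917° E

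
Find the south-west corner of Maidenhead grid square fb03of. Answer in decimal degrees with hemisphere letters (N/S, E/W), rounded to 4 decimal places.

76.7917° S, 78.8333° W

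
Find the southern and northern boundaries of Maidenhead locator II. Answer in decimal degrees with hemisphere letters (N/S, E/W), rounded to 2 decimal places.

Field I=8, I=8: +8·20° lon, +8·10° lat → SW at lon -20°, lat -10°.
Cell spans 20° lon × 10° lat.
south 10.00° S, north 0.00° N.

10.00° S, 0.00° N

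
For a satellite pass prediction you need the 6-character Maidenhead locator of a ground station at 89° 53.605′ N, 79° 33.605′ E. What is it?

Add 180° to longitude and 90° to latitude: 259.5601, 179.8934.
Field (20°×10°, letters A–R): lon ⌊259.5601/20⌋ = 12 → M; lat ⌊179.8934/10⌋ = 17 → R.
Square (2°×1°, digits 0–9): lon ⌊19.5601/2⌋ = 9; lat ⌊9.8934/1⌋ = 9.
Subsquare (5′×2.5′, letters a–x): lon ⌊1.5601/0.0833333⌋ = 18 → s; lat ⌊0.8934/0.0416667⌋ = 21 → v.

MR99sv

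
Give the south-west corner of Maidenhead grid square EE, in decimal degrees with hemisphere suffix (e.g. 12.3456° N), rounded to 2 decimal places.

Field E=4, E=4: +4·20° lon, +4·10° lat → SW at lon -100°, lat -50°.
latitude 50.00° S, longitude 100.00° W.

50.00° S, 100.00° W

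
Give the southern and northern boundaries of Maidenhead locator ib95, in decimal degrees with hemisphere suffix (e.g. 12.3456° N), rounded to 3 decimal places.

Field I=8, B=1: +8·20° lon, +1·10° lat → SW at lon -20°, lat -80°.
Square 9, 5: +9·2° lon, +5·1° lat → SW at lon -2°, lat -75°.
Cell spans 2° lon × 1° lat.
south 75.000° S, north 74.000° S.

75.000° S, 74.000° S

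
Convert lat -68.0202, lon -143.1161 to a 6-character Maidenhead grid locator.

Add 180° to longitude and 90° to latitude: 36.8839, 21.9798.
Field (20°×10°, letters A–R): lon ⌊36.8839/20⌋ = 1 → B; lat ⌊21.9798/10⌋ = 2 → C.
Square (2°×1°, digits 0–9): lon ⌊16.8839/2⌋ = 8; lat ⌊1.9798/1⌋ = 1.
Subsquare (5′×2.5′, letters a–x): lon ⌊0.8839/0.0833333⌋ = 10 → k; lat ⌊0.9798/0.0416667⌋ = 23 → x.

BC81kx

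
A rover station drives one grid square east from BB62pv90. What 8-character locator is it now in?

Longitude extended square 9; +1 → 10, wraps to 0, carry into subsquare.
Longitude subsquare p = 15; +1 → 16 = q.
The latitude characters are unchanged.

BB62qv00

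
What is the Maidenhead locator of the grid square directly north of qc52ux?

QC53ua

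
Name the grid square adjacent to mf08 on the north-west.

LF99

Longitude square 0; −1 → -1, wraps to 9, carry into field.
Longitude field M = 12; −1 → 11 = L.
Latitude square 8; +1 → 9.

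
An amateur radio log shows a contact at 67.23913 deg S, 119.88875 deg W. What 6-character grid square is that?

DC02bs

Offset from 180°W / 90°S: lon 60.1112°, lat 22.7609°.
Field (20°×10°, letters A–R): lon ⌊60.1112/20⌋ = 3 → D; lat ⌊22.7609/10⌋ = 2 → C.
Square (2°×1°, digits 0–9): lon ⌊0.1112/2⌋ = 0; lat ⌊2.7609/1⌋ = 2.
Subsquare (5′×2.5′, letters a–x): lon ⌊0.1112/0.0833333⌋ = 1 → b; lat ⌊0.7609/0.0416667⌋ = 18 → s.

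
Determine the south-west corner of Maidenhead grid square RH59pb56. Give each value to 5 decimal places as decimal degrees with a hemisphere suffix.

Field R=17, H=7: +17·20° lon, +7·10° lat → SW at lon 160°, lat -20°.
Square 5, 9: +5·2° lon, +9·1° lat → SW at lon 170°, lat -11°.
Subsquare p=15, b=1: +15·0.0833333° lon, +1·0.0416667° lat → SW at lon 171.25°, lat -10.9583°.
Extended square 5, 6: +5·0.00833333° lon, +6·0.00416667° lat → SW at lon 171.292°, lat -10.9333°.
latitude 10.93333° S, longitude 171.29167° E.

10.93333° S, 171.29167° E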